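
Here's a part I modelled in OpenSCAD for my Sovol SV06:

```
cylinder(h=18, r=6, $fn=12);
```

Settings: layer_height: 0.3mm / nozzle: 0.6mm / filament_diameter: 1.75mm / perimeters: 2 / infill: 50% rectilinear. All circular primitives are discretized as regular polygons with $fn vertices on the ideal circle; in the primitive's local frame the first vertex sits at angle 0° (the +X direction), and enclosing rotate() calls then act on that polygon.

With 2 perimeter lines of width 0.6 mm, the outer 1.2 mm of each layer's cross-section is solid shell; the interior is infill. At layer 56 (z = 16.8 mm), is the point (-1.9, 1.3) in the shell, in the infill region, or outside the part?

infill

At z = 16.8 mm: the r=6 cylinder gives a regular 12-gon of circumradius 6 (constant along its height). Overall, the cross-section is a single solid region. The nearest boundary edge runs (-3.00, 5.20)→(-5.20, 3.00); distance from the point to it = 3.53 mm. The point is inside the cross-section and 3.53 mm from the nearest boundary — more than the 1.2 mm shell width (2 × 0.6), so it's in the infill interior.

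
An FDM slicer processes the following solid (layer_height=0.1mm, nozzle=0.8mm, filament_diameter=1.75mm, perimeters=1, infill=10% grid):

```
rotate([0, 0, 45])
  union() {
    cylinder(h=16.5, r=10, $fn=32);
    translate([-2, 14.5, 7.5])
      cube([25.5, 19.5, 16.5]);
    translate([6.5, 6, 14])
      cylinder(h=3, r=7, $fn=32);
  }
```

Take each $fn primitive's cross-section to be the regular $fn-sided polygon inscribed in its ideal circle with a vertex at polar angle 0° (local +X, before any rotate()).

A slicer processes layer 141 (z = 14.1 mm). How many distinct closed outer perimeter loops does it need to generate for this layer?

At z = 14.1 mm: the r=10 cylinder contributes a regular 32-gon of circumradius 10; the cube at (-2, 14.5) is present — its section is the full 25.5×19.5 rectangle; the r=7 cylinder at (6.5, 6) gives a regular 32-gon of circumradius 7 (constant along its height); Combining (union): the regions partially overlap (shared area 79.95 mm²), so overlapping operands fuse into one piece — 2 connected regions; (whole slice rotated 45° about Z — lengths, areas and connectivity unchanged). The result has 2 disconnected regions.

2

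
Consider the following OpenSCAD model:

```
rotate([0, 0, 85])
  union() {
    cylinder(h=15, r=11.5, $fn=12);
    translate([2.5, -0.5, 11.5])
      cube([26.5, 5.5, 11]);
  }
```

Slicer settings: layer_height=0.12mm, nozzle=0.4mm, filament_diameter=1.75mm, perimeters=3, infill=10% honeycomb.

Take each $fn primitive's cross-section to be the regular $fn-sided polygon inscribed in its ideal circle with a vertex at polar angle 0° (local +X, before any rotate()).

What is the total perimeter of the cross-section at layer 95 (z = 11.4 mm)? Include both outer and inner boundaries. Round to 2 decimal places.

At z = 11.4 mm: the cylinder: section is a regular 12-gon, circumradius r=11.5 (perimeter = 2·12·11.500·sin(180°/12) = 71.43 mm); the cube at (2.5, -0.5) is not intersected at this z (z outside [11.5, 22.5]); Merging all regions: only the r=11.5 cylinder is present, so the union is just that shape — boundary = 71.43 mm; (rotated 85° about Z; rotation is an isometry so areas/perimeters/island counts are preserved). Overall, the cross-section is a single solid region. Total boundary length (outer) = 71.43 mm.

71.43 mm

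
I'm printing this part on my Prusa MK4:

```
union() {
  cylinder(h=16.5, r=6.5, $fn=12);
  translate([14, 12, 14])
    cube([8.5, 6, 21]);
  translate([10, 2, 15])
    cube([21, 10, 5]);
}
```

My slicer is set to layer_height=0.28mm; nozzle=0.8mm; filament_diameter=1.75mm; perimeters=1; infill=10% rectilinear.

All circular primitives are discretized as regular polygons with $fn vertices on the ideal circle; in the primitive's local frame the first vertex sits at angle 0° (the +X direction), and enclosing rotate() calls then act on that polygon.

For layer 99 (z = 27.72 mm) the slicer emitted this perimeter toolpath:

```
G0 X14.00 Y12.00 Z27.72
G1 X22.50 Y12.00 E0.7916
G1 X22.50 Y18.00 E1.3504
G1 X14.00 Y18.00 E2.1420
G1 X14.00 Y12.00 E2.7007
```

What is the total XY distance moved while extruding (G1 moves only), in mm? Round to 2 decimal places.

29.00 mm

Sum the Euclidean lengths of each G1 segment: total = 29.00 mm.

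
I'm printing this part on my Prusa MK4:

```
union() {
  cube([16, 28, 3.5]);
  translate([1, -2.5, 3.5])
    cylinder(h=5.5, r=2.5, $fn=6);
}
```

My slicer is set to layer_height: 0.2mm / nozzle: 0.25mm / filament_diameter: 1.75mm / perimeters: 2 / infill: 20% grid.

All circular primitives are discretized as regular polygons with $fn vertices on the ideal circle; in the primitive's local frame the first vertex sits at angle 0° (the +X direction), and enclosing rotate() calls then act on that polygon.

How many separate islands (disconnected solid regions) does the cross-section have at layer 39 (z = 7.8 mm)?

At z = 7.8 mm: the cube is absent (z outside [0, 3.5]); the r=2.5 cylinder at (1, -2.5) contributes a regular 6-gon of circumradius 2.5; Merging all regions: only the r=2.5 cylinder at (1, -2.5) is present, so the union is just that shape — 1 connected region. Overall, the cross-section is a single solid region. Island count = 1.

1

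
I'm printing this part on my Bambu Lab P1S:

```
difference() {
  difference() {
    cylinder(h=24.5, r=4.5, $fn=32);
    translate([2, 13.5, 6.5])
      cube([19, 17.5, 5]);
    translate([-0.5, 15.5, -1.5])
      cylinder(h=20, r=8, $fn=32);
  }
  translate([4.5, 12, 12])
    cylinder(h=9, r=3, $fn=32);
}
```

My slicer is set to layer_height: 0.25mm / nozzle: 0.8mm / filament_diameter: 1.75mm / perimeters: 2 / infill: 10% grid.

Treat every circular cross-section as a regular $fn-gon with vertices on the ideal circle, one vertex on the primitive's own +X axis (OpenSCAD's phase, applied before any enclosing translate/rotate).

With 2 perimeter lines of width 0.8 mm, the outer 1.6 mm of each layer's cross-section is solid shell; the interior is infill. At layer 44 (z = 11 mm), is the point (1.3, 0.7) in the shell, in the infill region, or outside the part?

At z = 11 mm: the cylinder: section is a regular 32-gon, circumradius r=4.5; the cube at (2, 13.5) is present — its section is the full 19×17.5 rectangle; the cylinder at (-0.5, 15.5): section is a regular 32-gon, circumradius r=8; Subtracting the remaining from the first: starting from the r=4.5 cylinder, the 19×17.5 cube at (2, 13.5) misses the remaining region (no effect); the r=8 cylinder at (-0.5, 15.5) misses the remaining region (no effect) — 1 connected region; the cylinder at (4.5, 12) does not reach this height (z outside [12, 21]); Subtracting the remaining from the first: none of the subtracted shapes is present at this height, so the result so far is unchanged — 1 connected region. Overall, the cross-section is a single solid region. The nearest boundary edge runs (3.74, 2.50)→(4.16, 1.72); distance from the point to it = 3.00 mm. The point is inside the cross-section and 3.00 mm from the nearest boundary — more than the 1.6 mm shell width (2 × 0.8), so it's in the infill interior.

infill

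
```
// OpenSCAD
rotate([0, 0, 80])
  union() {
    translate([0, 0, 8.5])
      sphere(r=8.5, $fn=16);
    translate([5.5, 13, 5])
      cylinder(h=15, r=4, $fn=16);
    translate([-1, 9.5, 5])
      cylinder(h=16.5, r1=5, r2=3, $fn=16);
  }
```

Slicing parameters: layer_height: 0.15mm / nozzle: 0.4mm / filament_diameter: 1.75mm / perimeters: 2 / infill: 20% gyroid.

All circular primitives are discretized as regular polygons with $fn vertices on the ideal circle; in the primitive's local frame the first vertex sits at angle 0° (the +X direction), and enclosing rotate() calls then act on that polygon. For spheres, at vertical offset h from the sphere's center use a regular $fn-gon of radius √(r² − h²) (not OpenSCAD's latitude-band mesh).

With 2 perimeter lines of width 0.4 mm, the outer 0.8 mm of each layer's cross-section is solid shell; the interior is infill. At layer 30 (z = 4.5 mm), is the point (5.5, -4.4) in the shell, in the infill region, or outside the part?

At z = 4.5 mm: the sphere: section is a regular 16-gon, circumradius = √(r²−h²) = √(8.5²−4²) = 7.500; the cylinder at (5.5, 13) does not reach this height (z outside [5, 20]); the cone at (-1, 9.5) is absent (z outside [5, 21.5]); Taking the union: only the r=8.5 sphere is present, so the union is just that shape — 1 connected region; (rotated 80° about Z; rotation is an isometry so areas/perimeters/island counts are preserved). Overall, the cross-section is a single solid region. Undo the 80° rotation: the query point maps to (-3.378, -6.180) in the un-rotated model frame. The nearest boundary edge runs (-5.30, -5.30)→(-2.87, -6.93); distance from the point to it = 0.34 mm. The point is inside the cross-section, 0.34 mm from the nearest boundary — within the 0.8 mm shell band (2 × 0.4).

shell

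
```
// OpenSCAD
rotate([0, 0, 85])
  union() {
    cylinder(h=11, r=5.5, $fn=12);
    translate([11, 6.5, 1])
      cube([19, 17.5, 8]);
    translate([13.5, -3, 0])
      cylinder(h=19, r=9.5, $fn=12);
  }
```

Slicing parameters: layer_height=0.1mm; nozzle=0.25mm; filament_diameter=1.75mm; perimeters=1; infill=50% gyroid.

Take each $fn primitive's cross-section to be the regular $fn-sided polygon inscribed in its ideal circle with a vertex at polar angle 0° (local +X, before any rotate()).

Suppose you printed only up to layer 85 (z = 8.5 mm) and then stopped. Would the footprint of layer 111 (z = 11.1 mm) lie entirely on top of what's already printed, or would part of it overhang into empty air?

entirely on top

Compare the two slices. At z = 8.5: the r=5.5 cylinder gives a regular 12-gon of circumradius 5.5 (constant along its height) (area = (12/2)·5.500²·sin(360°/12) = 90.75 mm²); the 19×17.5 cube at (11, 6.5) contributes its full rectangle (area 332.50 mm²); the r=9.5 cylinder at (13.5, -3) contributes a regular 12-gon of circumradius 9.5 (area = (12/2)·9.500²·sin(360°/12) = 270.75 mm²); Combining (union): the regions partially overlap — summed areas 694.00 mm² minus the doubly-counted overlap 2.62 mm² gives 691.38 mm² — area = 691.38 mm²; (whole slice rotated 85° about Z — lengths, areas and connectivity unchanged). At z = 11.1: the cylinder is absent (z outside [0, 11]); the cube at (11, 6.5) is absent (z outside [1, 9]); the r=9.5 cylinder at (13.5, -3) contributes a regular 12-gon of circumradius 9.5 (area = (12/2)·9.500²·sin(360°/12) = 270.75 mm²); Taking the union: only the r=9.5 cylinder at (13.5, -3) is present, so the union is just that shape — area = 270.75 mm²; (whole slice rotated 85° about Z — lengths, areas and connectivity unchanged). Checking containment: the cross-section at z = 11.1 is a subset of the cross-section at z = 8.5.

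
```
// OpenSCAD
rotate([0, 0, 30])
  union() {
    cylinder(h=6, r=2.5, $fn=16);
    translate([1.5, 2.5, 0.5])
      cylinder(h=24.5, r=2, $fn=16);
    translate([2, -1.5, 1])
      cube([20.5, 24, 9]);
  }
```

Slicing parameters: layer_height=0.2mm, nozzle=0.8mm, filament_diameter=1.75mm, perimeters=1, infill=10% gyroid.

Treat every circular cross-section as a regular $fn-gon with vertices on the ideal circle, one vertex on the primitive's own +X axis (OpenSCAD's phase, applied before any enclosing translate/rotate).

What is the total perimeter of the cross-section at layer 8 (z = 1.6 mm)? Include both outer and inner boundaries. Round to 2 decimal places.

At z = 1.6 mm: the r=2.5 cylinder contributes a regular 16-gon of circumradius 2.5 (perimeter = 2·16·2.500·sin(180°/16) = 15.61 mm); the cylinder at (1.5, 2.5): section is a regular 16-gon, circumradius r=2 (perimeter = 2·16·2.000·sin(180°/16) = 12.49 mm); the cube at (2, -1.5) (footprint 20.5×24) is included at this height (perimeter 89.00 mm); Merging all regions: the regions partially overlap (shared area 8.43 mm²), so the edge portions inside another operand are dropped and the merged outline is re-measured after clipping — boundary = 96.59 mm; (whole slice rotated 30° about Z — lengths, areas and connectivity unchanged). Overall, the cross-section is a single solid region. Total boundary length (outer) = 96.59 mm.

96.59 mm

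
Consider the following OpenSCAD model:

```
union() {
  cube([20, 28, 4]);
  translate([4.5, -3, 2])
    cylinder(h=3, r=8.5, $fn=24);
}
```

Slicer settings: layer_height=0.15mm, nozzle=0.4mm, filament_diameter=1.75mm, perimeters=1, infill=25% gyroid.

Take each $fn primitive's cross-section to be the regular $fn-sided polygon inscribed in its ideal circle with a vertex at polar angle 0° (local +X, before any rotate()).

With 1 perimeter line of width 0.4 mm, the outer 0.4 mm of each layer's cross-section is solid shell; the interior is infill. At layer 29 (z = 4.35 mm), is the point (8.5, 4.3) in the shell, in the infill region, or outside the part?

At z = 4.35 mm: the cube is absent (z outside [0, 4]); the r=8.5 cylinder at (4.5, -3) contributes a regular 24-gon of circumradius 8.5; Combining (union): only the r=8.5 cylinder at (4.5, -3) is present, so the union is just that shape — 1 connected region. Overall, the cross-section is a single solid region. The nearest boundary edge runs (8.75, 4.36)→(6.70, 5.21); distance from the point to it = 0.15 mm. The point is inside the cross-section, 0.15 mm from the nearest boundary — within the 0.4 mm shell band (1 × 0.4).

shell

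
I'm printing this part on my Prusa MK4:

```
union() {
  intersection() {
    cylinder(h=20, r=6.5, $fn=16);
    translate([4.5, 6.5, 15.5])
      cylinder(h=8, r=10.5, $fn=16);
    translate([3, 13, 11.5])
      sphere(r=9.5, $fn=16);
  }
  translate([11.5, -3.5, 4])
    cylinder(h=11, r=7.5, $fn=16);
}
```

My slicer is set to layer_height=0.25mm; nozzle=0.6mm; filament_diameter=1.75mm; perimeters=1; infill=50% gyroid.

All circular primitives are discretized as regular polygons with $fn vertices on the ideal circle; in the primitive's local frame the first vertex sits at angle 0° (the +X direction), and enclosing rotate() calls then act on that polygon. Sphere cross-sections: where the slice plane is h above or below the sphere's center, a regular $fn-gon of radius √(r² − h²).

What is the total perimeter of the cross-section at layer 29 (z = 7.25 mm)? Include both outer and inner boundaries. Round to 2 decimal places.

46.82 mm

At z = 7.25 mm: the r=6.5 cylinder gives a regular 16-gon of circumradius 6.5 (constant along its height) (perimeter = 2·16·6.500·sin(180°/16) = 40.58 mm); the cylinder at (4.5, 6.5) is absent (z outside [15.5, 23.5]); the sphere at (3, 13): section is a regular 16-gon, circumradius = √(r²−h²) = √(9.5²−4.25²) = 8.496 (perimeter = 2·16·8.496·sin(180°/16) = 53.04 mm); Keeping only the common overlap: at least one operand is absent at this height, so nothing remains; the cylinder at (11.5, -3.5): section is a regular 16-gon, circumradius r=7.5 (perimeter = 2·16·7.500·sin(180°/16) = 46.82 mm); Merging all regions: only the r=7.5 cylinder at (11.5, -3.5) is present, so the union is just that shape — boundary = 46.82 mm. Overall, the cross-section is a single solid region. Total boundary length (outer) = 46.82 mm.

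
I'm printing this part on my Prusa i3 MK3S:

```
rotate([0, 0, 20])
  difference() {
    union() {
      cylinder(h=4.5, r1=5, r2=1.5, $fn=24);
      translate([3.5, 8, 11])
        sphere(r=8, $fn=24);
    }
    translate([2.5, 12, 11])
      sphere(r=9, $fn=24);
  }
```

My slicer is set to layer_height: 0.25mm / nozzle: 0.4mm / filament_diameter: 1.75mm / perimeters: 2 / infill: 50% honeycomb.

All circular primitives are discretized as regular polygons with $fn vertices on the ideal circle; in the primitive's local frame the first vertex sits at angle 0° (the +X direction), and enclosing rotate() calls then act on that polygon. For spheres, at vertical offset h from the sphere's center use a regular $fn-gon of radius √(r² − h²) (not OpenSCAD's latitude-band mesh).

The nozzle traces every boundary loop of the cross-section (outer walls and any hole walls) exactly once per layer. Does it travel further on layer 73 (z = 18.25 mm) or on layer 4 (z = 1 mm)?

Layer 73 (z = 18.25): the cone does not reach this height (z outside [0, 4.5]); the r=8 sphere at (3.5, 8) slices to a regular 24-gon of circumradius 3.382 (√(r²−h²) with h=7.25 from center) (perimeter = 2·24·3.382·sin(180°/24) = 21.19 mm); Taking the union: only the r=8 sphere at (3.5, 8) is present, so the union is just that shape — boundary = 21.19 mm; the r=9 sphere at (2.5, 12) contributes a regular 24-gon of circumradius √(9²−7.25²) = 5.333 (perimeter = 2·24·5.333·sin(180°/24) = 33.41 mm); After the difference (first − rest): starting from that combined region, the r=9 sphere at (2.5, 12) partially overlaps it — only the 23.13 mm² overlap (of its 88.32 mm²) is removed, clipping the outline — boundary = 18.05 mm; (whole slice rotated 20° about Z — lengths, areas and connectivity unchanged). So its perimeter = 18.05 mm. Layer 4 (z = 1): the cone contributes a regular 24-gon of circumradius 4.222 (interpolated between r1=5 and r2=1.5 at t=0.222) (perimeter = 2·24·4.222·sin(180°/24) = 26.45 mm); the sphere at (3.5, 8) does not reach this height (|z−center|=10.000 > r=8); Taking the union: only the cone is present, so the union is just that shape — boundary = 26.45 mm; the sphere at (2.5, 12) is not intersected at this z (|z−center|=10.000 > r=9); After the difference (first − rest): none of the subtracted shapes is present at this height, so the result so far is unchanged — boundary = 26.45 mm; (rotated 20° about Z; rotation is an isometry so areas/perimeters/island counts are preserved). So its perimeter = 26.45 mm. Layer 4 is larger (26.45 vs 18.05 mm).

layer 4 (z = 1 mm)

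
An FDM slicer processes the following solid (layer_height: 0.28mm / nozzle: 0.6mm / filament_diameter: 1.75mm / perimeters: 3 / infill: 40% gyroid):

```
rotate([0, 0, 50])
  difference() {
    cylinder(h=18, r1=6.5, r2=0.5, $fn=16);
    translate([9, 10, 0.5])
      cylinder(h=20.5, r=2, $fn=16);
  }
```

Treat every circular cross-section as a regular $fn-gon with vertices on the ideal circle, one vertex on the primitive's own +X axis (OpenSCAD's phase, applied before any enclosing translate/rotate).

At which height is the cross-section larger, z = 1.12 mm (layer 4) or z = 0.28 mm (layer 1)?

Layer 4 (z = 1.12): the cone (r1=6.5→r2=0.5) has section circumradius 6.127 here — a regular 16-gon (area = (16/2)·6.127²·sin(360°/16) = 114.92 mm²); the cylinder at (9, 10): section is a regular 16-gon, circumradius r=2 (area = (16/2)·2.000²·sin(360°/16) = 12.25 mm²); Subtracting the remaining from the first: starting from the cone (114.92 mm²), the r=2 cylinder at (9, 10) misses the remaining region (no effect) — area = 114.92 mm²; (whole slice rotated 50° about Z — lengths, areas and connectivity unchanged). So its area = 114.92 mm². Layer 1 (z = 0.28): the cone contributes a regular 16-gon of circumradius 6.407 (interpolated between r1=6.5 and r2=0.5 at t=0.016) (area = (16/2)·6.407²·sin(360°/16) = 125.66 mm²); the cylinder at (9, 10) is not intersected at this z (z outside [0.5, 21]); Taking the first minus the rest: none of the subtracted shapes is present at this height, so the cone is unchanged — area = 125.66 mm²; (whole slice rotated 50° about Z — lengths, areas and connectivity unchanged). So its area = 125.66 mm². Layer 1 is larger (125.66 vs 114.92 mm²).

layer 1 (z = 0.28 mm)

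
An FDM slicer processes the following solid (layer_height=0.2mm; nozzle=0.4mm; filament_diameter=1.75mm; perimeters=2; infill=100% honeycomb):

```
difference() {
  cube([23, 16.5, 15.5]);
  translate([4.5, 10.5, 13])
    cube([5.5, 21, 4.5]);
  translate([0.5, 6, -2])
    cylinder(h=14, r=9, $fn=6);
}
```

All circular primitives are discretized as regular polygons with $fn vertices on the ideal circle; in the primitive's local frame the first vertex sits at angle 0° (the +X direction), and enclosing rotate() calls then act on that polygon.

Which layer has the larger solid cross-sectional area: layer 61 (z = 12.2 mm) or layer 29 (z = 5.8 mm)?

layer 61 (z = 12.2 mm)

Layer 61 (z = 12.2): the cube (footprint 23×16.5) is included at this height (area 379.50 mm²); the cube at (4.5, 10.5) is not intersected at this z (z outside [13, 17.5]); the cylinder at (0.5, 6) is absent (z outside [-2, 12]); Taking the first minus the rest: none of the subtracted shapes is present at this height, so the 23×16.5 cube is unchanged — area = 379.50 mm². So its area = 379.50 mm². Layer 29 (z = 5.8): the 23×16.5 cube contributes its full rectangle (area 379.50 mm²); the cube at (4.5, 10.5) is not intersected at this z (z outside [13, 17.5]); the r=9 cylinder at (0.5, 6) contributes a regular 6-gon of circumradius 9 (area = (6/2)·9.000²·sin(360°/6) = 210.44 mm²); Taking the first minus the rest: starting from the 23×16.5 cube (379.50 mm²), the r=9 cylinder at (0.5, 6) partially overlaps it — only the 103.12 mm² overlap (of its 210.44 mm²) is removed, clipping the outline — area = 276.38 mm². So its area = 276.38 mm². Layer 61 is larger (379.50 vs 276.38 mm²).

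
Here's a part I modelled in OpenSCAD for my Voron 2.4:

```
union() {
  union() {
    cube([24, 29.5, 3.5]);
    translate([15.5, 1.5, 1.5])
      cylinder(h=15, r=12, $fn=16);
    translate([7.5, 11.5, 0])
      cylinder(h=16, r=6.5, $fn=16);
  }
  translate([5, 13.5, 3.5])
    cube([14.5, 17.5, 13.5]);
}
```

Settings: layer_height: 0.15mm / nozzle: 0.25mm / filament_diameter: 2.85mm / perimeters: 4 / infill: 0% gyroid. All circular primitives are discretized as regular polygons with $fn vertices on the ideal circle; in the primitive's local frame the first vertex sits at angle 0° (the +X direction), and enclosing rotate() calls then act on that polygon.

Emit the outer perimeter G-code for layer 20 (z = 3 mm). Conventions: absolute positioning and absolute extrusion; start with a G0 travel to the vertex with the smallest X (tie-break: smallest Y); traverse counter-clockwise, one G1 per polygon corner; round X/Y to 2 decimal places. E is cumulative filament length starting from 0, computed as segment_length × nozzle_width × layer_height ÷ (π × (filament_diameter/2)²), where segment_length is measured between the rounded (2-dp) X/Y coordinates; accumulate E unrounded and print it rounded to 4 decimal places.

At z = 3 mm: the 24×29.5 cube contributes its full rectangle; the r=12 cylinder at (15.5, 1.5) contributes a regular 16-gon of circumradius 12; the cylinder at (7.5, 11.5): section is a regular 16-gon, circumradius r=6.5; Merging all regions: the regions partially overlap (shared area 361.32 mm²), so overlapping operands fuse into one piece — 1 connected region; the cube at (5, 13.5) is not intersected at this z (z outside [3.5, 17]); Combining (union): only the result so far is present, so the union is just that shape — 1 connected region. The outline is a single polygon with 14 vertices. Extrusion per mm of travel: 0.25 × 0.15 / (π × 1.425²) = 0.005878. Accumulating E over each segment gives final E = 0.7178.

G0 X0.00 Y0.00 Z3.00
G1 X3.80 Y0.00 E0.0223
G1 X4.41 Y-3.09 E0.0409
G1 X7.01 Y-6.99 E0.0684
G1 X10.91 Y-9.59 E0.0960
G1 X15.50 Y-10.50 E0.1235
G1 X20.09 Y-9.59 E0.1510
G1 X23.99 Y-6.99 E0.1785
G1 X26.59 Y-3.09 E0.2061
G1 X27.50 Y1.50 E0.2336
G1 X26.59 Y6.09 E0.2611
G1 X24.00 Y9.96 E0.2885
G1 X24.00 Y29.50 E0.4033
G1 X0.00 Y29.50 E0.5444
G1 X0.00 Y0.00 E0.7178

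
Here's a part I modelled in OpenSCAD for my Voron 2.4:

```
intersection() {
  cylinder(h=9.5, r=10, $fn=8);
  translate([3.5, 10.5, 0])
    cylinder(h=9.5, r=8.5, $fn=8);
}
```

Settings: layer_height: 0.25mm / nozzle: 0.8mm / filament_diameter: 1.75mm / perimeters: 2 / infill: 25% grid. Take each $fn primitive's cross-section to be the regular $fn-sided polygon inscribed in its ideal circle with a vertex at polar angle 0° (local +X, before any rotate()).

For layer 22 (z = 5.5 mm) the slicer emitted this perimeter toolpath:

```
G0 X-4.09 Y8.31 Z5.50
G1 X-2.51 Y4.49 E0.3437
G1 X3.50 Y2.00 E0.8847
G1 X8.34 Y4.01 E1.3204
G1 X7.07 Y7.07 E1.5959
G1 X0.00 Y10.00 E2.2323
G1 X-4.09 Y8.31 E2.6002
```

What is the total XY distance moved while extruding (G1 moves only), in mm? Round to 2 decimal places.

31.27 mm

Sum the Euclidean lengths of each G1 segment: total = 31.27 mm.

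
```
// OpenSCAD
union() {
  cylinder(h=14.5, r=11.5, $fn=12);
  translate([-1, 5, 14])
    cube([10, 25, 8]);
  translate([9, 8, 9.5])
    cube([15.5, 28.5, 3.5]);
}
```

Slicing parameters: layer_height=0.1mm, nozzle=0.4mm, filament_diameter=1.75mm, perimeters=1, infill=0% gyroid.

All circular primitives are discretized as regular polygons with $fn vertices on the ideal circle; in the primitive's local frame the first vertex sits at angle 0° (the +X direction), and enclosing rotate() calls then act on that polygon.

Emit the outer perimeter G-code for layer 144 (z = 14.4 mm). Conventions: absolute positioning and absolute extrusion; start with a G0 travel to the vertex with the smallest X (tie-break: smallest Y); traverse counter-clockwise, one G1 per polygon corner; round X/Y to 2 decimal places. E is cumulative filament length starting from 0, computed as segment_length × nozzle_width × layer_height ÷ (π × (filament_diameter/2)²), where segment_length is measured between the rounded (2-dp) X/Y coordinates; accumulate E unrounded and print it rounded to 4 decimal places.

At z = 14.4 mm: the r=11.5 cylinder gives a regular 12-gon of circumradius 11.5 (constant along its height); the cube at (-1, 5) is present — its section is the full 10×25 rectangle; the cube at (9, 8) does not reach this height (z outside [9.5, 13]); Taking the union: the regions partially overlap (shared area 50.15 mm²), so overlapping operands fuse into one piece — 1 connected region. The outline is a single polygon with 14 vertices. Extrusion per mm of travel: 0.4 × 0.1 / (π × 0.875²) = 0.016630. Accumulating E over each segment gives final E = 1.8611.

G0 X-11.50 Y0.00 Z14.40
G1 X-9.96 Y-5.75 E0.0990
G1 X-5.75 Y-9.96 E0.1980
G1 X0.00 Y-11.50 E0.2970
G1 X5.75 Y-9.96 E0.3960
G1 X9.96 Y-5.75 E0.4950
G1 X11.50 Y0.00 E0.5940
G1 X9.96 Y5.75 E0.6930
G1 X9.00 Y6.71 E0.7156
G1 X9.00 Y30.00 E1.1029
G1 X-1.00 Y30.00 E1.2692
G1 X-1.00 Y11.23 E1.5813
G1 X-5.75 Y9.96 E1.6631
G1 X-9.96 Y5.75 E1.7621
G1 X-11.50 Y0.00 E1.8611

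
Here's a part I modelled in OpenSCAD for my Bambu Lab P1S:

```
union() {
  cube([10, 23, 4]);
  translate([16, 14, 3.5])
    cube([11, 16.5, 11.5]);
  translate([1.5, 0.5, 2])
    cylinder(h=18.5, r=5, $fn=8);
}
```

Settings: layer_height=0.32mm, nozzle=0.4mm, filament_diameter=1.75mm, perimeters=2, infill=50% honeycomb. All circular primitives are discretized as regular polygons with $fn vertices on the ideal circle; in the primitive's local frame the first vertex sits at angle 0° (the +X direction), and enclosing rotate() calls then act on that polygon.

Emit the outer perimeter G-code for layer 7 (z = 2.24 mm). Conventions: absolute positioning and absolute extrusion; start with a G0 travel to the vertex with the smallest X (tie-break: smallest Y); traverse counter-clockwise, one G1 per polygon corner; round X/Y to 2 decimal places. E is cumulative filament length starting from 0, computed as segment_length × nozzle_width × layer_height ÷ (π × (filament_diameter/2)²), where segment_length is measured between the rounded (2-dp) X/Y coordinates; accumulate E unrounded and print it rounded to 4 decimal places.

At z = 2.24 mm: the 10×23 cube contributes its full rectangle; the cube at (16, 14) is not intersected at this z (z outside [3.5, 15]); the r=5 cylinder at (1.5, 0.5) contributes a regular 8-gon of circumradius 5; Taking the union: the regions partially overlap (shared area 27.91 mm²), so overlapping operands fuse into one piece — 1 connected region. The outline is a single polygon with 10 vertices. Extrusion per mm of travel: 0.4 × 0.32 / (π × 0.875²) = 0.053216. Accumulating E over each segment gives final E = 4.0253.

G0 X-3.50 Y0.50 Z2.24
G1 X-2.04 Y-3.04 E0.2038
G1 X1.50 Y-4.50 E0.4076
G1 X5.04 Y-3.04 E0.6113
G1 X6.29 Y0.00 E0.7863
G1 X10.00 Y0.00 E0.9837
G1 X10.00 Y23.00 E2.2077
G1 X0.00 Y23.00 E2.7398
G1 X0.00 Y4.88 E3.7041
G1 X-2.04 Y4.04 E3.8215
G1 X-3.50 Y0.50 E4.0253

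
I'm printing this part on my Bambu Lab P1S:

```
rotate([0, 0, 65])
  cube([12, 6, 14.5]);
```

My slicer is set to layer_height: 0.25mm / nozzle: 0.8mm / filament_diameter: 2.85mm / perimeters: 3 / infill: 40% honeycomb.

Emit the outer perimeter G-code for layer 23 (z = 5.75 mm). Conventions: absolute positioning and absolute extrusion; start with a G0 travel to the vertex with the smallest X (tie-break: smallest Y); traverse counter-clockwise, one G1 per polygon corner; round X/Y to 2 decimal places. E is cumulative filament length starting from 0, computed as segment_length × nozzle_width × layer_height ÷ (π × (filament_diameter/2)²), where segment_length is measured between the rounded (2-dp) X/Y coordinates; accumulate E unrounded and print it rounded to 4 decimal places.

G0 X-5.44 Y2.54 Z5.75
G1 X0.00 Y0.00 E0.1882
G1 X5.07 Y10.88 E0.5645
G1 X-0.37 Y13.41 E0.7526
G1 X-5.44 Y2.54 E1.1287

At z = 5.75 mm: the 12×6 cube contributes its full rectangle; (whole slice rotated 65° about Z — lengths, areas and connectivity unchanged). The outline is a single polygon with 4 vertices. Extrusion per mm of travel: 0.8 × 0.25 / (π × 1.425²) = 0.031351. Accumulating E over each segment gives final E = 1.1287.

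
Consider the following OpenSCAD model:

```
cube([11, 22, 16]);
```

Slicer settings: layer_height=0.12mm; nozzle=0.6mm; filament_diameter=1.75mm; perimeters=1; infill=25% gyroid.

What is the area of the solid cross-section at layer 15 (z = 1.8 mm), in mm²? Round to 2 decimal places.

At z = 1.8 mm: the cube is present — its section is the full 11×22 rectangle (area 242.00 mm²). Overall, the cross-section is a single solid region. Net area = 242.00 mm².

242.00 mm²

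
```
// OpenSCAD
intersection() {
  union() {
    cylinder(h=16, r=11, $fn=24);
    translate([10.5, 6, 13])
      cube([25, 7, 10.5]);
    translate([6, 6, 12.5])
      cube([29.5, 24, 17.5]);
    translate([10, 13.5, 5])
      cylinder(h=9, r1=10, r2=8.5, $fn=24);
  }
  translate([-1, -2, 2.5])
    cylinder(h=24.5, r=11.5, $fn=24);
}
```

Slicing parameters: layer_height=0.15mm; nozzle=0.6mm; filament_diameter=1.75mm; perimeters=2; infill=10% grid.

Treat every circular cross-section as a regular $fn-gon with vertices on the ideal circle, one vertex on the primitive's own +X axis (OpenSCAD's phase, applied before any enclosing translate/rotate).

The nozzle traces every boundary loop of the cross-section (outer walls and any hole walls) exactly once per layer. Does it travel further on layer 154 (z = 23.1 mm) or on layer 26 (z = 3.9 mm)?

Layer 154 (z = 23.1): the cylinder is absent (z outside [0, 16]); the 25×7 cube at (10.5, 6) contributes its full rectangle (perimeter 64.00 mm); the cube at (6, 6) (footprint 29.5×24) is included at this height (perimeter 107.00 mm); the cone at (10, 13.5) is absent (z outside [5, 14]); Combining (union): the 25×7 cube at (10.5, 6) lies entirely inside the 29.5×24 cube at (6, 6), so the union is just the 29.5×24 cube at (6, 6) — boundary = 107.00 mm; the cylinder at (-1, -2): section is a regular 24-gon, circumradius r=11.5 (perimeter = 2·24·11.500·sin(180°/24) = 72.05 mm); After intersecting: the r=11.5 cylinder at (-1, -2) partially overlaps the result so far; clipping to the common part keeps 0.65 mm² — boundary = 3.83 mm. So its perimeter = 3.83 mm. Layer 26 (z = 3.9): the r=11 cylinder contributes a regular 24-gon of circumradius 11 (perimeter = 2·24·11.000·sin(180°/24) = 68.92 mm); the cube at (10.5, 6) is absent (z outside [13, 23.5]); the cube at (6, 6) is not intersected at this z (z outside [12.5, 30]); the cone at (10, 13.5) does not reach this height (z outside [5, 14]); Taking the union: only the r=11 cylinder is present, so the union is just that shape — boundary = 68.92 mm; the cylinder at (-1, -2): section is a regular 24-gon, circumradius r=11.5 (perimeter = 2·24·11.500·sin(180°/24) = 72.05 mm); Keeping only the common overlap: the r=11.5 cylinder at (-1, -2) partially overlaps the result so far; clipping to the common part keeps 342.07 mm² — boundary = 65.87 mm. So its perimeter = 65.87 mm. Layer 26 is larger (65.87 vs 3.83 mm).

layer 26 (z = 3.9 mm)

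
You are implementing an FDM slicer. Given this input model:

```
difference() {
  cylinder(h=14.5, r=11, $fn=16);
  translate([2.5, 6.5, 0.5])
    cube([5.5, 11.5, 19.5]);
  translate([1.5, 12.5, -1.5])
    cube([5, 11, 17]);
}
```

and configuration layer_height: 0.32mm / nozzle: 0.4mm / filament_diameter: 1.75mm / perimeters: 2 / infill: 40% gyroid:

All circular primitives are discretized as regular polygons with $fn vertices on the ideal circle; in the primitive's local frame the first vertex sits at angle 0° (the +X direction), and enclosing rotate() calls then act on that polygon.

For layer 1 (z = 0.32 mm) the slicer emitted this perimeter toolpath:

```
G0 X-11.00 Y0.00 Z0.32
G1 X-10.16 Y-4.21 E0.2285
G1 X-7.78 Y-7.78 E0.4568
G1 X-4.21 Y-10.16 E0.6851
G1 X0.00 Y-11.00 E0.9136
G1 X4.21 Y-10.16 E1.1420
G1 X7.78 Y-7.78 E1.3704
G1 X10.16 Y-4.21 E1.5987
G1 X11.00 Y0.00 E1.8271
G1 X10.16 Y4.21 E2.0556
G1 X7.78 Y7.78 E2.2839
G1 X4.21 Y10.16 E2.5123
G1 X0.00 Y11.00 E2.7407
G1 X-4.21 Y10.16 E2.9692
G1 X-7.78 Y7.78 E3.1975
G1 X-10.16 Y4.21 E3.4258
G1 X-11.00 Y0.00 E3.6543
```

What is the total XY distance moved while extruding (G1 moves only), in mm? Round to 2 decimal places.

68.67 mm

Sum the Euclidean lengths of each G1 segment: total = 68.67 mm.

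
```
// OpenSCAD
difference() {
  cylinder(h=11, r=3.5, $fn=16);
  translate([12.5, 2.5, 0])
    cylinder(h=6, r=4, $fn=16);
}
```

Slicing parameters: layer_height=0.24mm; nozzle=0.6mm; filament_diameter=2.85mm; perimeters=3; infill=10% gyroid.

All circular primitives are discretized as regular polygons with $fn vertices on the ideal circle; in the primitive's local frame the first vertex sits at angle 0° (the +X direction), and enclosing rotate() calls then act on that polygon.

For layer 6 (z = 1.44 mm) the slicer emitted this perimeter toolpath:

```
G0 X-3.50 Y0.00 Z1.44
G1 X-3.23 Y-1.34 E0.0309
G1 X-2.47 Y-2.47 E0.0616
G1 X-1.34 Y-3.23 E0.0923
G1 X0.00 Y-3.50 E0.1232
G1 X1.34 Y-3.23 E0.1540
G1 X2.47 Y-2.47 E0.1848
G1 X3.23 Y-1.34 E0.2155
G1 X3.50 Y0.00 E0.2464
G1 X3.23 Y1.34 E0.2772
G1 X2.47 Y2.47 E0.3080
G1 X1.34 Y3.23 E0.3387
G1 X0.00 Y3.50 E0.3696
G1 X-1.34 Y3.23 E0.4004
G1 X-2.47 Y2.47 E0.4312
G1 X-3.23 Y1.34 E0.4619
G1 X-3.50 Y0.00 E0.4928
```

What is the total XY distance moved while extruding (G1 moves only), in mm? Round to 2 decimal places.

21.83 mm

Sum the Euclidean lengths of each G1 segment: total = 21.83 mm.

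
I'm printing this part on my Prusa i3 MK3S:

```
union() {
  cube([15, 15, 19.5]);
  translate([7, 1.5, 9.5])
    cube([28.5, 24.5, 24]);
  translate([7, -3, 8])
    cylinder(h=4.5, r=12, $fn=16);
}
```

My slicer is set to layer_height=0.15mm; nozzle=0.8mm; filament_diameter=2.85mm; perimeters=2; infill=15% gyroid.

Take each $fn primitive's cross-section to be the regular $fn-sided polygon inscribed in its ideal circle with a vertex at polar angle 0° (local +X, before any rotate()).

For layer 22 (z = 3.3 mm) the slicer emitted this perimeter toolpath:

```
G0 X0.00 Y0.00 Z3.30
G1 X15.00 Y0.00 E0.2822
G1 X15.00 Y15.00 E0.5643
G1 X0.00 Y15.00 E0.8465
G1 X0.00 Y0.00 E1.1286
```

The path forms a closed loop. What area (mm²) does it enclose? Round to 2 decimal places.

225.00 mm²

Apply the shoelace formula to the sequence of (X, Y) vertices; enclosed area = 225.00 mm².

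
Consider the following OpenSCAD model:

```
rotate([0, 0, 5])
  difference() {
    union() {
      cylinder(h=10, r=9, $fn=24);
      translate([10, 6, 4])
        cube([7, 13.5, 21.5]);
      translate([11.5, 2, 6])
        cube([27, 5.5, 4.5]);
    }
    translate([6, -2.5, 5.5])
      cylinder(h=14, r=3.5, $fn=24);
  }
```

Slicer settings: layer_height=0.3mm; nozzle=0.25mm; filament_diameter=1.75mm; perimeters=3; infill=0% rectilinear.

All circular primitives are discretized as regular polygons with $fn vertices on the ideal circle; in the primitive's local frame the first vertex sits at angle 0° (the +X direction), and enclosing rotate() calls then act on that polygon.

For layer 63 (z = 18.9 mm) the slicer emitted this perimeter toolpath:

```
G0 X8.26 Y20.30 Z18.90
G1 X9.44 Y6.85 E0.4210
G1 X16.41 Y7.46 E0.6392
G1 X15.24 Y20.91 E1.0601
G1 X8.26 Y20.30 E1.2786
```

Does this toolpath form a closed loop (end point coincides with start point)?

Start point (G0): (8.26, 20.30). End point (last G1): the path returns to the start — closed.

yes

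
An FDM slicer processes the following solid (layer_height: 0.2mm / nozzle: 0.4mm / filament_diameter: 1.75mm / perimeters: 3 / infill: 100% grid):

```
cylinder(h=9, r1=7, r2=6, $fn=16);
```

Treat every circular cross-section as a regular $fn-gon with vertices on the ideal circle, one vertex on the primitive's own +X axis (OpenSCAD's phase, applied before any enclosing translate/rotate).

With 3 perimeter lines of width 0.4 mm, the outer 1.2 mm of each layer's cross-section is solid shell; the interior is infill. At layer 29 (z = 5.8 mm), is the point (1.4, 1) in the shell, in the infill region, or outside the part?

infill

At z = 5.8 mm: the cone (r1=7→r2=6) has section circumradius 6.356 here — a regular 16-gon. Overall, the cross-section is a single solid region. The nearest boundary edge runs (5.87, 2.43)→(4.49, 4.49); distance from the point to it = 4.51 mm. The point is inside the cross-section and 4.51 mm from the nearest boundary — more than the 1.2 mm shell width (3 × 0.4), so it's in the infill interior.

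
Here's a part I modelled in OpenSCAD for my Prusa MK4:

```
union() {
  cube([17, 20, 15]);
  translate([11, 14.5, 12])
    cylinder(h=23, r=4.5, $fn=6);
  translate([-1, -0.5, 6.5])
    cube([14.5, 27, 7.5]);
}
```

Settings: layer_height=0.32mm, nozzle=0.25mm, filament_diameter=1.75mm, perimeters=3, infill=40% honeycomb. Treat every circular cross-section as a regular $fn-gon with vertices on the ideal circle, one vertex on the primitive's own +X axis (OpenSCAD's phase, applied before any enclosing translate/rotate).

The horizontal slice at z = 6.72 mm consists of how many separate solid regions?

At z = 6.72 mm: the cube (footprint 17×20) is included at this height; the cylinder at (11, 14.5) does not reach this height (z outside [12, 35]); the 14.5×27 cube at (-1, -0.5) contributes its full rectangle; Combining (union): the regions partially overlap (shared area 270.00 mm²), so overlapping operands fuse into one piece — 1 connected region. The result has 1 disconnected region.

1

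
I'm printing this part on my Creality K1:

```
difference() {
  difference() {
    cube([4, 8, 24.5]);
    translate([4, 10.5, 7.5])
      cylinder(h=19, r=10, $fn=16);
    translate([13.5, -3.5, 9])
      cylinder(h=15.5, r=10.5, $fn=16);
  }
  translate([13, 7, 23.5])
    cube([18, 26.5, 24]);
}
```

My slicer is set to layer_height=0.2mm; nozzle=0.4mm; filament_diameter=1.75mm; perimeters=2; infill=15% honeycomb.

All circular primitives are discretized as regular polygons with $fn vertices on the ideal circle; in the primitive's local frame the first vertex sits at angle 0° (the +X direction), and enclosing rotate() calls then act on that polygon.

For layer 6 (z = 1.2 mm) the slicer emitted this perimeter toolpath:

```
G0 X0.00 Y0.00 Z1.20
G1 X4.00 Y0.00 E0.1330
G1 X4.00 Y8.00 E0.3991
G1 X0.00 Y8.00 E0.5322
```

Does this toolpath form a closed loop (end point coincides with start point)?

Start point (G0): (0.00, 0.00). End point (last G1): the path does not return to the start — open.

no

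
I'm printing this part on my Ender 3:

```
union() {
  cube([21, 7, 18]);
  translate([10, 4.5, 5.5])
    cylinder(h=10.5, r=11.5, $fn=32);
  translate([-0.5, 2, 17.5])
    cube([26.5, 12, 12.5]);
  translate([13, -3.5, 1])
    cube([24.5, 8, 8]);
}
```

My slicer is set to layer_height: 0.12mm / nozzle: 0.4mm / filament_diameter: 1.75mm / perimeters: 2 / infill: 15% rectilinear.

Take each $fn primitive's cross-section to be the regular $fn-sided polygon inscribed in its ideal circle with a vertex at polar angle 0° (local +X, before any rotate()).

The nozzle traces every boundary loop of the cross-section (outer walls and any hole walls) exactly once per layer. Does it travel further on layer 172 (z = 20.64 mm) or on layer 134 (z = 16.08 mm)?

layer 172 (z = 20.64 mm)

Layer 172 (z = 20.64): the cube is not intersected at this z (z outside [0, 18]); the cylinder at (10, 4.5) is not intersected at this z (z outside [5.5, 16]); the cube at (-0.5, 2) (footprint 26.5×12) is included at this height (perimeter 77.00 mm); the cube at (13, -3.5) is not intersected at this z (z outside [1, 9]); Combining (union): only the 26.5×12 cube at (-0.5, 2) is present, so the union is just that shape — boundary = 77.00 mm. So its perimeter = 77.00 mm. Layer 134 (z = 16.08): the cube is present — its section is the full 21×7 rectangle (perimeter 56.00 mm); the cylinder at (10, 4.5) is not intersected at this z (z outside [5.5, 16]); the cube at (-0.5, 2) is absent (z outside [17.5, 30]); the cube at (13, -3.5) is not intersected at this z (z outside [1, 9]); Taking the union: only the 21×7 cube is present, so the union is just that shape — boundary = 56.00 mm. So its perimeter = 56.00 mm. Layer 172 is larger (77.00 vs 56.00 mm).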